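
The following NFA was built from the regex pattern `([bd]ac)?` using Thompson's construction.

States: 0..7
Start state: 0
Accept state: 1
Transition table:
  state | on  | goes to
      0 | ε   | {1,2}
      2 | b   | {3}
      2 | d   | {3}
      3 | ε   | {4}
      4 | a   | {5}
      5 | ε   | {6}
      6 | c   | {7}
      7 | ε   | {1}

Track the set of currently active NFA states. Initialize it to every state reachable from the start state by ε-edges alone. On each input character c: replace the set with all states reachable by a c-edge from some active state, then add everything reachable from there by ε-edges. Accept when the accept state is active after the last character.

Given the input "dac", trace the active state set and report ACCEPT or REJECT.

Answer: ACCEPT

Trace:
S₀ = ε-closure({0}) = {0,1,2}
'd' @ 1: {3,4}
'a' @ 2: {5,6}
'c' @ 3: {1,7}  [accepting]
end set {1,7} — state 1 in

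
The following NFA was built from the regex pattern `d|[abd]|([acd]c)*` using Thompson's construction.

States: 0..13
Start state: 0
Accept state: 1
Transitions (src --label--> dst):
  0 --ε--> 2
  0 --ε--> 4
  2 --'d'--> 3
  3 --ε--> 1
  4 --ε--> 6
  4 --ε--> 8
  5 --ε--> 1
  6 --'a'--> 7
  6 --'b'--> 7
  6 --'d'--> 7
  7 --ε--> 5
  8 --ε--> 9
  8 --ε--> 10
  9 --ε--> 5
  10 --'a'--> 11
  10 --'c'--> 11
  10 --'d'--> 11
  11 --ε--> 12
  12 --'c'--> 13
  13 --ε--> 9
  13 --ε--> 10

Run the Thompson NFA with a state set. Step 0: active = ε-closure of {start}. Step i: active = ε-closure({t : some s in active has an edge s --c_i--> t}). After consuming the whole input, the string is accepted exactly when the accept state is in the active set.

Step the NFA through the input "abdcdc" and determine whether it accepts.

Answer: REJECT

Steps:
start: ε-closure({0}) = {0,1,2,4,5,6,8,9,10}
'a' @ 1: {1,5,7,11,12}  (accept∈set)
'b' @ 2: {}  — state set empty
rest 'dcdc' ignored (set empty)
after full input: {}  (accept=1 not in)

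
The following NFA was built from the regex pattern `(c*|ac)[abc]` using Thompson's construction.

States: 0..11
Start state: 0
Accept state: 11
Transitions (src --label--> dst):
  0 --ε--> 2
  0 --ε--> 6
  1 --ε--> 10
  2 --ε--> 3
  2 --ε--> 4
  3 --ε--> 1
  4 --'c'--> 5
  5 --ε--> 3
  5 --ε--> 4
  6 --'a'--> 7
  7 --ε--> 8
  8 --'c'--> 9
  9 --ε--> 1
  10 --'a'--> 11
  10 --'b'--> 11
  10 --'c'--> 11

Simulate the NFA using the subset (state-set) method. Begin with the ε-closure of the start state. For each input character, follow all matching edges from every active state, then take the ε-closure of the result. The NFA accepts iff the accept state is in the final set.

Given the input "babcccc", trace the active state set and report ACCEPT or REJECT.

initial (ε-close {0}): {0,1,2,3,4,6,10}
'b' @ 1: {11}  ✓accept
'a' @ 2: {}  — no active states
rest 'bcccc' ignored (set empty)
end set {} — state 11 not in

Answer: REJECT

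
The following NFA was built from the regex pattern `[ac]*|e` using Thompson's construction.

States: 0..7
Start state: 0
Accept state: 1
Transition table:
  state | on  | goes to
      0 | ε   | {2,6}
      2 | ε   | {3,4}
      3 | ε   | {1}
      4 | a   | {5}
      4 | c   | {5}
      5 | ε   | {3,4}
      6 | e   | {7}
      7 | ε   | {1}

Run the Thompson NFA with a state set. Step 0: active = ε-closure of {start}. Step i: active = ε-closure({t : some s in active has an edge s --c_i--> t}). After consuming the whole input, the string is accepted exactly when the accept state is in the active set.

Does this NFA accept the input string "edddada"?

Answer: REJECT

Steps:
start: ε-closure({0}) = {0,1,2,3,4,6}
'e' @ 1: {1,7}  (accept∈set)
'd' @ 2: {}  — dead — no transitions
rest 'ddada' ignored (set empty)
after full input: {}  (accept=1 not in)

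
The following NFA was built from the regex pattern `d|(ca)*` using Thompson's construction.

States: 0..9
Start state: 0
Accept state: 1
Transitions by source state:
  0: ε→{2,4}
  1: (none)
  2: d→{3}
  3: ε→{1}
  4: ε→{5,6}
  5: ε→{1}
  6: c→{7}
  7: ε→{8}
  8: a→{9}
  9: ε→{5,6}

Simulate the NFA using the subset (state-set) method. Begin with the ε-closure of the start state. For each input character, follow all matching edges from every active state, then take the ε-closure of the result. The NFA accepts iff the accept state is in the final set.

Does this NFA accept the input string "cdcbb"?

Answer: REJECT

Derivation:
initial (ε-close {0}): {0,1,2,4,5,6}
'c' @ 1: {7,8}
'd' @ 2: {}  — dead — no transitions
rest 'cbb' ignored (set empty)
final: {}; accept 1 not in set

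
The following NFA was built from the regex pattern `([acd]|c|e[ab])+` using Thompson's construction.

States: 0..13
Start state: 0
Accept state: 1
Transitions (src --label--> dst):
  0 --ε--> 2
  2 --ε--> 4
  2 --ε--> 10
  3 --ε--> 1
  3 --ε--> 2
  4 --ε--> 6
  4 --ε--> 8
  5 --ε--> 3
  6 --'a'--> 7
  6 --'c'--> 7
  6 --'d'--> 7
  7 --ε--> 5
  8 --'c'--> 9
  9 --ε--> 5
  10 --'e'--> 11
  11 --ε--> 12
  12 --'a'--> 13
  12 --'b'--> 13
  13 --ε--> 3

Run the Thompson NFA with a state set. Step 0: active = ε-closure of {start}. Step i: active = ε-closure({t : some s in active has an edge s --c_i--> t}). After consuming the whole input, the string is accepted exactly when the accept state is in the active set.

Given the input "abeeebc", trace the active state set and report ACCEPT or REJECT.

start: ε-closure({0}) = {0,2,4,6,8,10}
'a' @ 1: {1,2,3,4,5,6,7,8,10}  [accepting]
'b' @ 2: {}  — state set empty
rest 'eeebc' ignored (set empty)
end set {} — state 1 not in

Answer: REJECT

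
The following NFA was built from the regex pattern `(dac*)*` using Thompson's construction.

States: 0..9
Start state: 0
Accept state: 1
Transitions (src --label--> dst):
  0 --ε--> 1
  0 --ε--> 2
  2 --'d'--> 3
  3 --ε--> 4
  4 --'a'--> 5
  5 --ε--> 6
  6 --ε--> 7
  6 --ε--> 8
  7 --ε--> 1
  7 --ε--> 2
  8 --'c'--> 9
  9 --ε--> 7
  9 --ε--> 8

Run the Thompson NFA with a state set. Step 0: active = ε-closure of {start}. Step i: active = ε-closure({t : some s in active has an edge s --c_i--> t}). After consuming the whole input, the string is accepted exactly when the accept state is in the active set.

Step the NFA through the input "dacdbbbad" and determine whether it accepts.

Answer: REJECT

Derivation:
S₀ = ε-closure({0}) = {0,1,2}
'd' @ 1: {3,4}
'a' @ 2: {1,2,5,6,7,8}  (accept∈set)
'c' @ 3: {1,2,7,8,9}  (accept∈set)
'd' @ 4: {3,4}
'b' @ 5: {}  — no active states
rest 'bbad' ignored (set empty)
after full input: {}  (accept=1 not in)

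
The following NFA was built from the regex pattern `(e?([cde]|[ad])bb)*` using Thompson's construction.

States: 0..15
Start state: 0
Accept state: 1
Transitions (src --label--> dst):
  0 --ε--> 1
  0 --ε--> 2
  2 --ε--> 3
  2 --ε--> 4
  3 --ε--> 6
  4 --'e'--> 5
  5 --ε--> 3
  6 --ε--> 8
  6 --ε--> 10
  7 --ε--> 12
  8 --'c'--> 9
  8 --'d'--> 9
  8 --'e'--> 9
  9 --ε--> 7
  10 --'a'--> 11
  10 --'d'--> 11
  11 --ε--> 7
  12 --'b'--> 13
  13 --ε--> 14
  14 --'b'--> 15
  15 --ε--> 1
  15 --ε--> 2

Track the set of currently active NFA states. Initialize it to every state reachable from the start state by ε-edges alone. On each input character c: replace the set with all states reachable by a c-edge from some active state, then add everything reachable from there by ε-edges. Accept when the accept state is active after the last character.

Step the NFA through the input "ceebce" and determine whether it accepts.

Answer: REJECT

Steps:
S₀ = ε-closure({0}) = {0,1,2,3,4,6,8,10}
'c' @ 1: {7,9,12}
'e' @ 2: {}  — state set empty
rest 'ebce' ignored (set empty)
end set {} — state 1 not in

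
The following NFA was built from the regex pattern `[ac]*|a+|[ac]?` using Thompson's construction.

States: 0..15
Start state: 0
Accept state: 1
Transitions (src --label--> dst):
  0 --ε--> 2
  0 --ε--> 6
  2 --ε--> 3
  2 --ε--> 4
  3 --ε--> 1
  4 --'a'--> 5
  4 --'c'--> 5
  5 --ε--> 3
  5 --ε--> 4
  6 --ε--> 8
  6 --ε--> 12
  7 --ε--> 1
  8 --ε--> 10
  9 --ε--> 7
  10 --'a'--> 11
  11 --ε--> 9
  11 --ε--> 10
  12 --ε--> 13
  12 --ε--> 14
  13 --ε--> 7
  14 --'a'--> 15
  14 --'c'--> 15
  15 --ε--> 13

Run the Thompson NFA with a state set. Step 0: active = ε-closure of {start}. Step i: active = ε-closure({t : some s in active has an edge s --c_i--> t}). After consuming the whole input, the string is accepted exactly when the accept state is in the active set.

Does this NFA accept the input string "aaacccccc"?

initial (ε-close {0}): {0,1,2,3,4,6,7,8,10,12,13,14}
'a' @ 1: {1,3,4,5,7,9,10,11,13,15}  (accept∈set)
'a' @ 2: {1,3,4,5,7,9,10,11}  (accept∈set)
'a' @ 3: {1,3,4,5,7,9,10,11}  (accept∈set)
'c' @ 4: {1,3,4,5}  (accept∈set)
'c' @ 5: {1,3,4,5}  (accept∈set)
'c' @ 6: {1,3,4,5}  (accept∈set)
'c' @ 7: {1,3,4,5}  (accept∈set)
'c' @ 8: {1,3,4,5}  (accept∈set)
'c' @ 9: {1,3,4,5}  (accept∈set)
final: {1,3,4,5}; accept 1 in set

Answer: ACCEPT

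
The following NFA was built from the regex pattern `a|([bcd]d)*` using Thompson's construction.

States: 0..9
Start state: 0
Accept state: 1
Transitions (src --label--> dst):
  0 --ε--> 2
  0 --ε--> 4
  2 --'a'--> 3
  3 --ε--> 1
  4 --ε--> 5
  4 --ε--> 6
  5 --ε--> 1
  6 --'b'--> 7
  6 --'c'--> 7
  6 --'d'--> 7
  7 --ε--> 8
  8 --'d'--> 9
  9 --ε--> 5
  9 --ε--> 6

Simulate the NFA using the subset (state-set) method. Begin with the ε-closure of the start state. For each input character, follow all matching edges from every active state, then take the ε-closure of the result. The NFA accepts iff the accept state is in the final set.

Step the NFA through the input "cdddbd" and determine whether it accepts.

Answer: ACCEPT

Trace:
S₀ = ε-closure({0}) = {0,1,2,4,5,6}
'c' @ 1: {7,8}
'd' @ 2: {1,5,6,9}  [accepting]
'd' @ 3: {7,8}
'd' @ 4: {1,5,6,9}  [accepting]
'b' @ 5: {7,8}
'd' @ 6: {1,5,6,9}  [accepting]
end set {1,5,6,9} — state 1 in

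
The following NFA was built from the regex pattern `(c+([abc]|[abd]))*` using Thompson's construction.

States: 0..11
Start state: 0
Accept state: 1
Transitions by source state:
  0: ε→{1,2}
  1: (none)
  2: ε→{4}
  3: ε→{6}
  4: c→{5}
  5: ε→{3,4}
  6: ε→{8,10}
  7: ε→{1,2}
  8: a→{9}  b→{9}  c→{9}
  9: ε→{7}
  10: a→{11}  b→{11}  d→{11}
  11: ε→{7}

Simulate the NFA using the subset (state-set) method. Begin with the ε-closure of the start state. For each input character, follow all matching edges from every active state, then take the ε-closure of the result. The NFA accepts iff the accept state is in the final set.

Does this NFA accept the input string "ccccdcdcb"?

Answer: ACCEPT

Trace:
S₀ = ε-closure({0}) = {0,1,2,4}
'c' @ 1: {3,4,5,6,8,10}
'c' @ 2: {1,2,3,4,5,6,7,8,9,10}  [accepting]
'c' @ 3: {1,2,3,4,5,6,7,8,9,10}  [accepting]
'c' @ 4: {1,2,3,4,5,6,7,8,9,10}  [accepting]
'd' @ 5: {1,2,4,7,11}  [accepting]
'c' @ 6: {3,4,5,6,8,10}
'd' @ 7: {1,2,4,7,11}  [accepting]
'c' @ 8: {3,4,5,6,8,10}
'b' @ 9: {1,2,4,7,9,11}  [accepting]
after full input: {1,2,4,7,9,11}  (accept=1 in)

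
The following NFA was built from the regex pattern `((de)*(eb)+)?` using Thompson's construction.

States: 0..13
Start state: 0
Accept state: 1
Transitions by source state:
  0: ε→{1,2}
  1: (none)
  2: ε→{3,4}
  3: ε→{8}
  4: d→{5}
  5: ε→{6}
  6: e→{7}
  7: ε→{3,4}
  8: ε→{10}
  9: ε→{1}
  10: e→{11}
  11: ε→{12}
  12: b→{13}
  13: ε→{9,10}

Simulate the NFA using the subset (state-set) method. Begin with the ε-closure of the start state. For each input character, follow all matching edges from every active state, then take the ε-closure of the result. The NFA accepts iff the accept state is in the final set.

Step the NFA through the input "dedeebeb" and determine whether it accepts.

Answer: ACCEPT

Derivation:
initial (ε-close {0}): {0,1,2,3,4,8,10}
'd' @ 1: {5,6}
'e' @ 2: {3,4,7,8,10}
'd' @ 3: {5,6}
'e' @ 4: {3,4,7,8,10}
'e' @ 5: {11,12}
'b' @ 6: {1,9,10,13}  (accept∈set)
'e' @ 7: {11,12}
'b' @ 8: {1,9,10,13}  (accept∈set)
end set {1,9,10,13} — state 1 in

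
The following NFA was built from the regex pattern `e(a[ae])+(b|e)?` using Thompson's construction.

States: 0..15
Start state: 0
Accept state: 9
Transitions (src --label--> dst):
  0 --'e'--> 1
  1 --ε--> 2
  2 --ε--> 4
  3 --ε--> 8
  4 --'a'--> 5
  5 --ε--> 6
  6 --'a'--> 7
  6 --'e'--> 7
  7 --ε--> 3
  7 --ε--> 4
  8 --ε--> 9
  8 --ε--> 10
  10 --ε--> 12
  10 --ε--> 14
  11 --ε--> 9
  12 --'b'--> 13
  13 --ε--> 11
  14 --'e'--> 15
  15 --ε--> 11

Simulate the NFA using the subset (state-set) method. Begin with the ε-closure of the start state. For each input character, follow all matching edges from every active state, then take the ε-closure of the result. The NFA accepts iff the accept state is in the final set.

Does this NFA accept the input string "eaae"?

S₀ = ε-closure({0}) = {0}
'e' @ 1: {1,2,4}
'a' @ 2: {5,6}
'a' @ 3: {3,4,7,8,9,10,12,14}  (accept∈set)
'e' @ 4: {9,11,15}  (accept∈set)
final: {9,11,15}; accept 9 in set

Answer: ACCEPT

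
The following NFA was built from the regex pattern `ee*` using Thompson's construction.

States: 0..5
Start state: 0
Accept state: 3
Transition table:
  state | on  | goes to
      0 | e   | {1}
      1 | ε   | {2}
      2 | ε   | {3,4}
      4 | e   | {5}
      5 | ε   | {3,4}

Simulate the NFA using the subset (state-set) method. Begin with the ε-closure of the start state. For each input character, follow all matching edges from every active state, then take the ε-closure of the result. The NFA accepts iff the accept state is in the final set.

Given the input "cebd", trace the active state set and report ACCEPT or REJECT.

initial (ε-close {0}): {0}
'c' @ 1: {}  — state set empty
rest 'ebd' ignored (set empty)
after full input: {}  (accept=3 not in)

Answer: REJECT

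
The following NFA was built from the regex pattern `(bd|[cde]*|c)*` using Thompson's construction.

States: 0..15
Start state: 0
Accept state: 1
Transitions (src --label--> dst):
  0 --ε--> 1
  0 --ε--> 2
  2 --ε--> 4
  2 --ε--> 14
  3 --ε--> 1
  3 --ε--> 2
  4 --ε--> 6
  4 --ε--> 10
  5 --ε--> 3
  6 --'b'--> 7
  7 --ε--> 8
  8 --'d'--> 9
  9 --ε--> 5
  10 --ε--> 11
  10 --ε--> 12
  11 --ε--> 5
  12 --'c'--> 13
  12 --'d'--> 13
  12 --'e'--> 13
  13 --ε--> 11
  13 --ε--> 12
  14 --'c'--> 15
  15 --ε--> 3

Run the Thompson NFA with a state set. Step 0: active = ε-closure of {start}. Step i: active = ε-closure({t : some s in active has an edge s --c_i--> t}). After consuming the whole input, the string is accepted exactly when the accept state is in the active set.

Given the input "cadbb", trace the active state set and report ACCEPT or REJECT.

Answer: REJECT

Trace:
start: ε-closure({0}) = {0,1,2,3,4,5,6,10,11,12,14}
'c' @ 1: {1,2,3,4,5,6,10,11,12,13,14,15}  ✓accept
'a' @ 2: {}  — no active states
rest 'dbb' ignored (set empty)
final: {}; accept 1 not in set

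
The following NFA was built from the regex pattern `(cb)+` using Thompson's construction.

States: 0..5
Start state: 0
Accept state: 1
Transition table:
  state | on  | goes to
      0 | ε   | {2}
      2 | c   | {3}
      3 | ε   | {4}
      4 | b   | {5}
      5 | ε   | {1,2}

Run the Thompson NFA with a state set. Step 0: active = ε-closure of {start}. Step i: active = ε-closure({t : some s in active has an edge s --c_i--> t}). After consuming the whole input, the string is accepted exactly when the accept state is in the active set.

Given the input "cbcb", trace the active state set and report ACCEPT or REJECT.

Answer: ACCEPT

Trace:
initial (ε-close {0}): {0,2}
'c' @ 1: {3,4}
'b' @ 2: {1,2,5}  [accepting]
'c' @ 3: {3,4}
'b' @ 4: {1,2,5}  [accepting]
final: {1,2,5}; accept 1 in set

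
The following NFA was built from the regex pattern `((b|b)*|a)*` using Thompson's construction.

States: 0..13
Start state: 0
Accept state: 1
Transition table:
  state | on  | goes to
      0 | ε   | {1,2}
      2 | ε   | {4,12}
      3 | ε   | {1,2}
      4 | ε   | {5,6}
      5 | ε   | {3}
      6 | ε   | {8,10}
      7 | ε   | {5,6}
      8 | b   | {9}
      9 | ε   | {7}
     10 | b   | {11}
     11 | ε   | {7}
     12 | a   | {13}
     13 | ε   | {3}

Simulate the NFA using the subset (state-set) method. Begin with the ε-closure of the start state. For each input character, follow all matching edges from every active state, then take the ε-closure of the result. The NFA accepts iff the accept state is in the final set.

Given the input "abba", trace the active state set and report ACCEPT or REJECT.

S₀ = ε-closure({0}) = {0,1,2,3,4,5,6,8,10,12}
'a' @ 1: {1,2,3,4,5,6,8,10,12,13}  [accepting]
'b' @ 2: {1,2,3,4,5,6,7,8,9,10,11,12}  [accepting]
'b' @ 3: {1,2,3,4,5,6,7,8,9,10,11,12}  [accepting]
'a' @ 4: {1,2,3,4,5,6,8,10,12,13}  [accepting]
final: {1,2,3,4,5,6,8,10,12,13}; accept 1 in set

Answer: ACCEPT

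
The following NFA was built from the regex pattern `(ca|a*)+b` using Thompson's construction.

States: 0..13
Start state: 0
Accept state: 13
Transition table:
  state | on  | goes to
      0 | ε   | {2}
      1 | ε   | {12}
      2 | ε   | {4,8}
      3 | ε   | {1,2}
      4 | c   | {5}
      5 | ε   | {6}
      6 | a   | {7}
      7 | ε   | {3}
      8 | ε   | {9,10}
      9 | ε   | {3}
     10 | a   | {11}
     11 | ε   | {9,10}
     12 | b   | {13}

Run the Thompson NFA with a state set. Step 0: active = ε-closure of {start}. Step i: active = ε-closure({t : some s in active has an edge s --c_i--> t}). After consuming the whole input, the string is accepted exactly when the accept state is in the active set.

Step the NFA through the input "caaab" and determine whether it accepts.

Answer: ACCEPT

Trace:
S₀ = ε-closure({0}) = {0,1,2,3,4,8,9,10,12}
'c' @ 1: {5,6}
'a' @ 2: {1,2,3,4,7,8,9,10,12}
'a' @ 3: {1,2,3,4,8,9,10,11,12}
'a' @ 4: {1,2,3,4,8,9,10,11,12}
'b' @ 5: {13}  ✓accept
after full input: {13}  (accept=13 in)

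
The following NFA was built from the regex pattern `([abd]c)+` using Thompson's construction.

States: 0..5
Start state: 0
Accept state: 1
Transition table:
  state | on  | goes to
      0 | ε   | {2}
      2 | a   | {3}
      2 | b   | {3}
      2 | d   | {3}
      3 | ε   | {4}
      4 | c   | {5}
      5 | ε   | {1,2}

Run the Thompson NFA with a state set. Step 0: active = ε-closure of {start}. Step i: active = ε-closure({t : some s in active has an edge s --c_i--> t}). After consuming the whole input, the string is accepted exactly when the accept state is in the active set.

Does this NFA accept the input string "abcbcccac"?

Answer: REJECT

Derivation:
S₀ = ε-closure({0}) = {0,2}
'a' @ 1: {3,4}
'b' @ 2: {}  — dead — no transitions
rest 'cbcccac' ignored (set empty)
end set {} — state 1 not in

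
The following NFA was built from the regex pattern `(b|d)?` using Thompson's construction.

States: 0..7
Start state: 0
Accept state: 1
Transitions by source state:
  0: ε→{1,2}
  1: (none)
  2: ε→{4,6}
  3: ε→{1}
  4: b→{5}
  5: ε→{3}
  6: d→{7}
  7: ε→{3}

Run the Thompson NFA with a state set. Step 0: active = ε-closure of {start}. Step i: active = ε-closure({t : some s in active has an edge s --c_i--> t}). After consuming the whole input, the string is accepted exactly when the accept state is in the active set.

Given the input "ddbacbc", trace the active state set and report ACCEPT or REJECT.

S₀ = ε-closure({0}) = {0,1,2,4,6}
'd' @ 1: {1,3,7}  ✓accept
'd' @ 2: {}  — no active states
rest 'bacbc' ignored (set empty)
final: {}; accept 1 not in set

Answer: REJECT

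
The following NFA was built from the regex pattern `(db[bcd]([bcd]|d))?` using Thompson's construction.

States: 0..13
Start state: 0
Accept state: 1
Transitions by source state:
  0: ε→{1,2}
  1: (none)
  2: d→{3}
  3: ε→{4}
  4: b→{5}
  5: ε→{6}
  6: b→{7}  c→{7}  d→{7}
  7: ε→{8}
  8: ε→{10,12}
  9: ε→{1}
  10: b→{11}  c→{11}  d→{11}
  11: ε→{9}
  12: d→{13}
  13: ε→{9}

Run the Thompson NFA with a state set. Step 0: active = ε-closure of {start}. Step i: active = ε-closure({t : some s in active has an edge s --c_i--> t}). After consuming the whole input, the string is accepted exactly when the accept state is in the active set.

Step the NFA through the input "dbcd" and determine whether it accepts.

S₀ = ε-closure({0}) = {0,1,2}
'd' @ 1: {3,4}
'b' @ 2: {5,6}
'c' @ 3: {7,8,10,12}
'd' @ 4: {1,9,11,13}  ✓accept
after full input: {1,9,11,13}  (accept=1 in)

Answer: ACCEPT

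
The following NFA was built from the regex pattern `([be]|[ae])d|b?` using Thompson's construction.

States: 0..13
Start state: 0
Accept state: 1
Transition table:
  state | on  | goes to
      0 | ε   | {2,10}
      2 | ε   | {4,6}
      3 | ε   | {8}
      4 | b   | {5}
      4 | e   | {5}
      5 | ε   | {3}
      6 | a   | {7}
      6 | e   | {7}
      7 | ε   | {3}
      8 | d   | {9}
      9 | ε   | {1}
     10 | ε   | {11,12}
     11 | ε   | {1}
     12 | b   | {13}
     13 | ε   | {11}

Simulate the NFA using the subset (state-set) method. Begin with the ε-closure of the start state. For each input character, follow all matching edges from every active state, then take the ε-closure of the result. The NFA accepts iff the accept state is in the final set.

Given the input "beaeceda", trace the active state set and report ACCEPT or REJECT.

initial (ε-close {0}): {0,1,2,4,6,10,11,12}
'b' @ 1: {1,3,5,8,11,13}  ✓accept
'e' @ 2: {}  — state set empty
rest 'aeceda' ignored (set empty)
end set {} — state 1 not in

Answer: REJECT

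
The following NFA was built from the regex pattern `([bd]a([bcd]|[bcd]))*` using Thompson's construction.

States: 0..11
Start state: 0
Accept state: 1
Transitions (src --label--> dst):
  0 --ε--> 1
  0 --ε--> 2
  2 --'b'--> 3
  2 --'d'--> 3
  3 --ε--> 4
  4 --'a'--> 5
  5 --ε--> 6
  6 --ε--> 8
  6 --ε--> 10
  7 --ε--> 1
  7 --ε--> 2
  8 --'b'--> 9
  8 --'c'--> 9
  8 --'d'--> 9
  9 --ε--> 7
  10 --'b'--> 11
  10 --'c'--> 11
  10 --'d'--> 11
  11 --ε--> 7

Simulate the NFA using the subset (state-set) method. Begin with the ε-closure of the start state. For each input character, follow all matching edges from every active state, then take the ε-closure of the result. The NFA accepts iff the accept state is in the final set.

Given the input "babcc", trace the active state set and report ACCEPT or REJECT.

S₀ = ε-closure({0}) = {0,1,2}
'b' @ 1: {3,4}
'a' @ 2: {5,6,8,10}
'b' @ 3: {1,2,7,9,11}  (accept∈set)
'c' @ 4: {}  — dead — no transitions
rest 'c' ignored (set empty)
after full input: {}  (accept=1 not in)

Answer: REJECT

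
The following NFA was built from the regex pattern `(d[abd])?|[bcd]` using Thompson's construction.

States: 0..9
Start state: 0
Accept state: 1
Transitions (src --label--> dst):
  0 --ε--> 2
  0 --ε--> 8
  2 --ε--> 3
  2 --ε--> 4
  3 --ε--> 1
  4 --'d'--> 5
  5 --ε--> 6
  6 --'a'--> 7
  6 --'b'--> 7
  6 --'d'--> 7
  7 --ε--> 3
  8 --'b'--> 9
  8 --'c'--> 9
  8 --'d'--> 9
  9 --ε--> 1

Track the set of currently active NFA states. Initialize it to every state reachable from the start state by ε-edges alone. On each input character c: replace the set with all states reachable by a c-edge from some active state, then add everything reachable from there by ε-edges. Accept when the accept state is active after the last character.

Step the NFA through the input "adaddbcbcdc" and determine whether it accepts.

Answer: REJECT

Steps:
start: ε-closure({0}) = {0,1,2,3,4,8}
'a' @ 1: {}  — no active states
rest 'daddbcbcdc' ignored (set empty)
final: {}; accept 1 not in set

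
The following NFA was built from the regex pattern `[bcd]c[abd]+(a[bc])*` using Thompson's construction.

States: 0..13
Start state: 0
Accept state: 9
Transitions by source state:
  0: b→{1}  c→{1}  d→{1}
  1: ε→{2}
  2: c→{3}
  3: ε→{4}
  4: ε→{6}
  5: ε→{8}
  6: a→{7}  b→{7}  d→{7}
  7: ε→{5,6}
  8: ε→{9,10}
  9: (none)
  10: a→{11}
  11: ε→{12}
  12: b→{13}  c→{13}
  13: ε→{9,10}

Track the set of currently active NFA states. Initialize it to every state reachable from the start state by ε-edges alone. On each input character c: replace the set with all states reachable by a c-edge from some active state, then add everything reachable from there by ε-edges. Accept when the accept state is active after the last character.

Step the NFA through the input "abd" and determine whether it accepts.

S₀ = ε-closure({0}) = {0}
'a' @ 1: {}  — no active states
rest 'bd' ignored (set empty)
end set {} — state 9 not in

Answer: REJECT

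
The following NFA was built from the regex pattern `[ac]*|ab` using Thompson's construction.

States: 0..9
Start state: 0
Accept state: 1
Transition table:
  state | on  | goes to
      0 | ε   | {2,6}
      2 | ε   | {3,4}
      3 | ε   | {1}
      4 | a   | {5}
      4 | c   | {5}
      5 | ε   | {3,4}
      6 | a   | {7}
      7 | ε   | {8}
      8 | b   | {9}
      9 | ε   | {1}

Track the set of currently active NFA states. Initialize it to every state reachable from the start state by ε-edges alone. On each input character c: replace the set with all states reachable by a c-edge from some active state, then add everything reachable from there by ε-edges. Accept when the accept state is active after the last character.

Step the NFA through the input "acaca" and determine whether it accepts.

Answer: ACCEPT

Trace:
initial (ε-close {0}): {0,1,2,3,4,6}
'a' @ 1: {1,3,4,5,7,8}  (accept∈set)
'c' @ 2: {1,3,4,5}  (accept∈set)
'a' @ 3: {1,3,4,5}  (accept∈set)
'c' @ 4: {1,3,4,5}  (accept∈set)
'a' @ 5: {1,3,4,5}  (accept∈set)
end set {1,3,4,5} — state 1 in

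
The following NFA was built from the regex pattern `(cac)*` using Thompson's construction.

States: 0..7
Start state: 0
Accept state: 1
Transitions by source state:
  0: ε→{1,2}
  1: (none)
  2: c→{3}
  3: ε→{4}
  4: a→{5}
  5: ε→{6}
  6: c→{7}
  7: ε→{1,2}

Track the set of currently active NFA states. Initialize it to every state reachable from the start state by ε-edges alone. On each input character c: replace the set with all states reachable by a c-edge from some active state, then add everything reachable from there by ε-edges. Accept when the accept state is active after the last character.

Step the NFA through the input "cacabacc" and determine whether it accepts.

Answer: REJECT

Trace:
start: ε-closure({0}) = {0,1,2}
'c' @ 1: {3,4}
'a' @ 2: {5,6}
'c' @ 3: {1,2,7}  ✓accept
'a' @ 4: {}  — state set empty
rest 'bacc' ignored (set empty)
end set {} — state 1 not in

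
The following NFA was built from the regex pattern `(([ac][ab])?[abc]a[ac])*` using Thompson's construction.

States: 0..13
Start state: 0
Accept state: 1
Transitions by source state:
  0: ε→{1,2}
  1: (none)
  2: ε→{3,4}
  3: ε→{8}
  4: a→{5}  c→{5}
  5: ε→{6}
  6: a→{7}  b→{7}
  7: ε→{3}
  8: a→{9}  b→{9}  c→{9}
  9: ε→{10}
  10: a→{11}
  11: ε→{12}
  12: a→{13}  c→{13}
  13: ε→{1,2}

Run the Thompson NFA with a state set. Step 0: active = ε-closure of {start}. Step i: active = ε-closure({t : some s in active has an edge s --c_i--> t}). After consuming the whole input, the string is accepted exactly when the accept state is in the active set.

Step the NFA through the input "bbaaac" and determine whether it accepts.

Answer: REJECT

Trace:
start: ε-closure({0}) = {0,1,2,3,4,8}
'b' @ 1: {9,10}
'b' @ 2: {}  — no active states
rest 'aaac' ignored (set empty)
after full input: {}  (accept=1 not in)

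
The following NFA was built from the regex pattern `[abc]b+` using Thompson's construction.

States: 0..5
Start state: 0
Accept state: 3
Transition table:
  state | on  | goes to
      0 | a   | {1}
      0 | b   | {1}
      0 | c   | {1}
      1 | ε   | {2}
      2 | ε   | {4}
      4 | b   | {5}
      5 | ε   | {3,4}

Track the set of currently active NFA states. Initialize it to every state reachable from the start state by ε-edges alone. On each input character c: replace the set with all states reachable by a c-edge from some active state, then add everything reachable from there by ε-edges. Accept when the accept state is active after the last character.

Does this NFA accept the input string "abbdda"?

start: ε-closure({0}) = {0}
'a' @ 1: {1,2,4}
'b' @ 2: {3,4,5}  ✓accept
'b' @ 3: {3,4,5}  ✓accept
'd' @ 4: {}  — dead — no transitions
rest 'da' ignored (set empty)
after full input: {}  (accept=3 not in)

Answer: REJECT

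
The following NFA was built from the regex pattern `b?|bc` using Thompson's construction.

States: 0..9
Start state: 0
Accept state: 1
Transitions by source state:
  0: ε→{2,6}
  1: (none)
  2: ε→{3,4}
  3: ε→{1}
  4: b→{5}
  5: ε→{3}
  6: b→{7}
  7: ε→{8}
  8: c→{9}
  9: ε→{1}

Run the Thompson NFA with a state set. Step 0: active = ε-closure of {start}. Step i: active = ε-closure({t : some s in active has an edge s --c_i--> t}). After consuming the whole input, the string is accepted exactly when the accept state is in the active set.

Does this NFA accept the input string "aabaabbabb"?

Answer: REJECT

Derivation:
S₀ = ε-closure({0}) = {0,1,2,3,4,6}
'a' @ 1: {}  — dead — no transitions
rest 'abaabbabb' ignored (set empty)
end set {} — state 1 not in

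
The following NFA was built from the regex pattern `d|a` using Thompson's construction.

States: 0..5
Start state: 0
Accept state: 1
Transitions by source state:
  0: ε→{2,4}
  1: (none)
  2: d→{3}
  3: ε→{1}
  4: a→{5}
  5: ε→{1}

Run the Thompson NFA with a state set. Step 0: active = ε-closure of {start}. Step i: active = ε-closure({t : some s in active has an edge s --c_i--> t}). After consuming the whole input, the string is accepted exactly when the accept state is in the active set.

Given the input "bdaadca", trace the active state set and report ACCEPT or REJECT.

initial (ε-close {0}): {0,2,4}
'b' @ 1: {}  — no active states
rest 'daadca' ignored (set empty)
final: {}; accept 1 not in set

Answer: REJECT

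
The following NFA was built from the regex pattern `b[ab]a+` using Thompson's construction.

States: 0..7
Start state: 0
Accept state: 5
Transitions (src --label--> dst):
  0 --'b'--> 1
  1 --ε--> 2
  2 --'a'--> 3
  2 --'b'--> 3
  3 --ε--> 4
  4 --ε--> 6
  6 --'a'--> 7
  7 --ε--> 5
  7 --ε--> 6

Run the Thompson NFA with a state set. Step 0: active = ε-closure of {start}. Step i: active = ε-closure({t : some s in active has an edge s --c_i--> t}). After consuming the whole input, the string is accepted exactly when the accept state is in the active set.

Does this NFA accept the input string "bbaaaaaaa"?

S₀ = ε-closure({0}) = {0}
'b' @ 1: {1,2}
'b' @ 2: {3,4,6}
'a' @ 3: {5,6,7}  [accepting]
'a' @ 4: {5,6,7}  [accepting]
'a' @ 5: {5,6,7}  [accepting]
'a' @ 6: {5,6,7}  [accepting]
'a' @ 7: {5,6,7}  [accepting]
'a' @ 8: {5,6,7}  [accepting]
'a' @ 9: {5,6,7}  [accepting]
end set {5,6,7} — state 5 in

Answer: ACCEPT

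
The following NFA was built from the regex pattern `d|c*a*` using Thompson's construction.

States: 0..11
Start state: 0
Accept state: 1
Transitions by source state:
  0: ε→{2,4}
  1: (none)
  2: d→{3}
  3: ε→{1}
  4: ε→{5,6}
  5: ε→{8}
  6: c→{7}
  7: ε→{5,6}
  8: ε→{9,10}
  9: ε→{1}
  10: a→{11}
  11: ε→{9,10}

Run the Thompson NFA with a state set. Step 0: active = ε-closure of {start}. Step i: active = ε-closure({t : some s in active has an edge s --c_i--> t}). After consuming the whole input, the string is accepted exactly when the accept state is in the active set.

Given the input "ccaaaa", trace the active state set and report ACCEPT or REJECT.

S₀ = ε-closure({0}) = {0,1,2,4,5,6,8,9,10}
'c' @ 1: {1,5,6,7,8,9,10}  (accept∈set)
'c' @ 2: {1,5,6,7,8,9,10}  (accept∈set)
'a' @ 3: {1,9,10,11}  (accept∈set)
'a' @ 4: {1,9,10,11}  (accept∈set)
'a' @ 5: {1,9,10,11}  (accept∈set)
'a' @ 6: {1,9,10,11}  (accept∈set)
end set {1,9,10,11} — state 1 in

Answer: ACCEPT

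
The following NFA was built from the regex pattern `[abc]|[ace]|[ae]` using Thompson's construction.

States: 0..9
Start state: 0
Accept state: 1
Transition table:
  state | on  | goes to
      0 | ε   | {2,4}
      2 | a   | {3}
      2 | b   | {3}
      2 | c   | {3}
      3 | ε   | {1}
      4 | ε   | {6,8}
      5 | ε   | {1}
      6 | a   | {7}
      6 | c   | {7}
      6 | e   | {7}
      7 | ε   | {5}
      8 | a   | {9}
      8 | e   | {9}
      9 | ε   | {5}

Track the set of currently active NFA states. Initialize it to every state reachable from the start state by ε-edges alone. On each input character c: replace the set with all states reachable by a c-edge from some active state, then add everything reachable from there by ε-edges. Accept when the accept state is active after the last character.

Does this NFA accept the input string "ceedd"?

start: ε-closure({0}) = {0,2,4,6,8}
'c' @ 1: {1,3,5,7}  [accepting]
'e' @ 2: {}  — state set empty
rest 'edd' ignored (set empty)
after full input: {}  (accept=1 not in)

Answer: REJECT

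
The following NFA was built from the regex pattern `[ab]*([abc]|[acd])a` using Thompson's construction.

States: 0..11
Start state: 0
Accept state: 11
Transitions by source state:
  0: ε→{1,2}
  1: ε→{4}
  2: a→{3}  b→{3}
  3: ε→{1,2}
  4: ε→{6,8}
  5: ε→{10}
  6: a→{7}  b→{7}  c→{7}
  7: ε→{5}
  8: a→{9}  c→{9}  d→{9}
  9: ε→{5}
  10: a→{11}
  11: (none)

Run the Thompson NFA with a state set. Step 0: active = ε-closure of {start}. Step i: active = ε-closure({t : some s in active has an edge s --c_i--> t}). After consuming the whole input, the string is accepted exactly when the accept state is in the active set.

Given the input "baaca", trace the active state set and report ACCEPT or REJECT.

Answer: ACCEPT

Derivation:
S₀ = ε-closure({0}) = {0,1,2,4,6,8}
'b' @ 1: {1,2,3,4,5,6,7,8,10}
'a' @ 2: {1,2,3,4,5,6,7,8,9,10,11}  [accepting]
'a' @ 3: {1,2,3,4,5,6,7,8,9,10,11}  [accepting]
'c' @ 4: {5,7,9,10}
'a' @ 5: {11}  [accepting]
final: {11}; accept 11 in set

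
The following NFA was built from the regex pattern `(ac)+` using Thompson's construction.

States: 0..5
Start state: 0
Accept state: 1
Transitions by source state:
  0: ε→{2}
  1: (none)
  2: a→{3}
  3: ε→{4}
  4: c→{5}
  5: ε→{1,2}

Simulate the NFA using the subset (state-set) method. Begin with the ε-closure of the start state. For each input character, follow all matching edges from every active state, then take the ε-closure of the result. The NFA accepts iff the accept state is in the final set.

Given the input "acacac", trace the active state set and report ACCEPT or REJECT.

initial (ε-close {0}): {0,2}
'a' @ 1: {3,4}
'c' @ 2: {1,2,5}  [accepting]
'a' @ 3: {3,4}
'c' @ 4: {1,2,5}  [accepting]
'a' @ 5: {3,4}
'c' @ 6: {1,2,5}  [accepting]
end set {1,2,5} — state 1 in

Answer: ACCEPT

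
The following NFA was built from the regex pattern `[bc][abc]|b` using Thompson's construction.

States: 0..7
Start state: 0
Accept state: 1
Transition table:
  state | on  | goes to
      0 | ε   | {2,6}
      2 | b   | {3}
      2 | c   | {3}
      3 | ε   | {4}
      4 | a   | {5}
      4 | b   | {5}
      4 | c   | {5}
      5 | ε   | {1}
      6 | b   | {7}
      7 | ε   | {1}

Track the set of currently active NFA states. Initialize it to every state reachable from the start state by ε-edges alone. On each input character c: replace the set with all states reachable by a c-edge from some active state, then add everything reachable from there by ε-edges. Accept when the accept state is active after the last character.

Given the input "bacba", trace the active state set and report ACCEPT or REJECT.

S₀ = ε-closure({0}) = {0,2,6}
'b' @ 1: {1,3,4,7}  ✓accept
'a' @ 2: {1,5}  ✓accept
'c' @ 3: {}  — dead — no transitions
rest 'ba' ignored (set empty)
final: {}; accept 1 not in set

Answer: REJECT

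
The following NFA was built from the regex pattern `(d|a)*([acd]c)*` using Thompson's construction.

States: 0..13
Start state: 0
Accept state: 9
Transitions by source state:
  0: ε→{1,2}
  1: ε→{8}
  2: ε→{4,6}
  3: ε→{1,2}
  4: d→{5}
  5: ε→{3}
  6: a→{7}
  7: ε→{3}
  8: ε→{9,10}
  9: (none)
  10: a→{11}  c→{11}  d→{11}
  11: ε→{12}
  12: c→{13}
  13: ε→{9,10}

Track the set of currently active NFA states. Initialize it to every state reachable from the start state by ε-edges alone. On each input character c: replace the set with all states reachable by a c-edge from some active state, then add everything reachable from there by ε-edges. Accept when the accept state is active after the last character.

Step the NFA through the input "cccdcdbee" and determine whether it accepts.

Answer: REJECT

Derivation:
start: ε-closure({0}) = {0,1,2,4,6,8,9,10}
'c' @ 1: {11,12}
'c' @ 2: {9,10,13}  ✓accept
'c' @ 3: {11,12}
'd' @ 4: {}  — state set empty
rest 'cdbee' ignored (set empty)
final: {}; accept 9 not in set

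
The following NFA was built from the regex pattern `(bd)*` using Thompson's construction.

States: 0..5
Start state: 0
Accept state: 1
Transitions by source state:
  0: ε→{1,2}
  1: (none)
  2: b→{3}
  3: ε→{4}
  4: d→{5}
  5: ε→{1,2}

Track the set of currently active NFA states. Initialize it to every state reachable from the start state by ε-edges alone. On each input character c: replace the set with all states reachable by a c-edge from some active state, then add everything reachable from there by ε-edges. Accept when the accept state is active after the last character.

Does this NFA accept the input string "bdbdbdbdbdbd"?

Answer: ACCEPT

Derivation:
start: ε-closure({0}) = {0,1,2}
'b' @ 1: {3,4}
'd' @ 2: {1,2,5}  [accepting]
'b' @ 3: {3,4}
'd' @ 4: {1,2,5}  [accepting]
'b' @ 5: {3,4}
'd' @ 6: {1,2,5}  [accepting]
'b' @ 7: {3,4}
'd' @ 8: {1,2,5}  [accepting]
'b' @ 9: {3,4}
'd' @ 10: {1,2,5}  [accepting]
'b' @ 11: {3,4}
'd' @ 12: {1,2,5}  [accepting]
end set {1,2,5} — state 1 in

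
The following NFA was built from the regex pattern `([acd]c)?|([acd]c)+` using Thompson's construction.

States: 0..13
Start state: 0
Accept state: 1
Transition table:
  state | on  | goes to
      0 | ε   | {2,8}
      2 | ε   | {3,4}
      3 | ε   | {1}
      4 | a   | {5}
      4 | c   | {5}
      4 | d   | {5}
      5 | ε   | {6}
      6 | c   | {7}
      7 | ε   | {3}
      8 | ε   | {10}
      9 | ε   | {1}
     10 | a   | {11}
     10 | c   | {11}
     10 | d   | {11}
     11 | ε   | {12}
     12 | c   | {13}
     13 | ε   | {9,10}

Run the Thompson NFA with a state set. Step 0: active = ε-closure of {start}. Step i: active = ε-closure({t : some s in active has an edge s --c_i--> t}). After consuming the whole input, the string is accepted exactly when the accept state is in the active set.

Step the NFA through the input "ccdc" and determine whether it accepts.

Answer: ACCEPT

Steps:
start: ε-closure({0}) = {0,1,2,3,4,8,10}
'c' @ 1: {5,6,11,12}
'c' @ 2: {1,3,7,9,10,13}  (accept∈set)
'd' @ 3: {11,12}
'c' @ 4: {1,9,10,13}  (accept∈set)
end set {1,9,10,13} — state 1 in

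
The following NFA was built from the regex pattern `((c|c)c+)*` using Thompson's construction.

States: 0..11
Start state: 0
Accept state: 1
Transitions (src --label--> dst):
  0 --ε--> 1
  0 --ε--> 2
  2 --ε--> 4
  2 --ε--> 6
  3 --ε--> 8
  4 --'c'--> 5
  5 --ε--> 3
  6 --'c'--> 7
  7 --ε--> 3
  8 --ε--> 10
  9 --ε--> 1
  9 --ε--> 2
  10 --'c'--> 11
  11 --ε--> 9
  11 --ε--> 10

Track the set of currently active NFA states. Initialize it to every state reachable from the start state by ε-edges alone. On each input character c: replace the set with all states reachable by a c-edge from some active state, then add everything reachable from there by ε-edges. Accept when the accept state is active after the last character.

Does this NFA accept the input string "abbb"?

initial (ε-close {0}): {0,1,2,4,6}
'a' @ 1: {}  — state set empty
rest 'bbb' ignored (set empty)
final: {}; accept 1 not in set

Answer: REJECT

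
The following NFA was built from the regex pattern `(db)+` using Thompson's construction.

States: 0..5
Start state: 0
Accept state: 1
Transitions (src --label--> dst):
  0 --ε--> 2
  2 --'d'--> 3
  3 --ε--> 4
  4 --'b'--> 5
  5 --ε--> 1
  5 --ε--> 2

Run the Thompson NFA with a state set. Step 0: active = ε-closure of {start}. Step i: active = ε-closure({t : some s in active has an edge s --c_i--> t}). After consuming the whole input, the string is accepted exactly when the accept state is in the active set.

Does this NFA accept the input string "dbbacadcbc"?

Answer: REJECT

Trace:
initial (ε-close {0}): {0,2}
'd' @ 1: {3,4}
'b' @ 2: {1,2,5}  ✓accept
'b' @ 3: {}  — no active states
rest 'acadcbc' ignored (set empty)
after full input: {}  (accept=1 not in)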